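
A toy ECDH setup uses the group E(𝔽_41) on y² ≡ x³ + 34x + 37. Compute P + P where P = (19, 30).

tangent at (19, 30): λ = (3·19² + 34)/(2·30) ≡ 10/19. 19⁻¹ ≡ 13 (mod 41) since 19·13 = 247 ≡ 1, so λ ≡ 10·13 ≡ 7.
  x = λ² - 19 - 19 = 49 - 38 ≡ 11; y = λ·(19 - 11) - 30 ≡ 26. → (11, 26)

(11, 26)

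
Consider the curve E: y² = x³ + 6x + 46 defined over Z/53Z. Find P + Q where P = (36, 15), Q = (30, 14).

(15, 15)

(36, 15) + (30, 14). λ = (14 - 15)/(30 - 36) ≡ 52/47 mod 53. 47⁻¹ ≡ 44 (mod 53), so λ ≡ 9.
  x = λ² - 36 - 30 = 81 - 66 ≡ 15; y = λ·(36 - 15) - 15 ≡ 15. → (15, 15)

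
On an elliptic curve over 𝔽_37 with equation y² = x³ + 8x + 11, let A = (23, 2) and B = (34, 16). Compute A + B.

(7, 15)

(23, 2) + (34, 16). λ = (16 - 2)/(34 - 23) ≡ 14/11 mod 37. 11⁻¹ ≡ 27 (mod 37), so λ ≡ 8.
  x = λ² - 23 - 34 = 64 - 57 ≡ 7; y = λ·(23 - 7) - 2 ≡ 15. → (7, 15)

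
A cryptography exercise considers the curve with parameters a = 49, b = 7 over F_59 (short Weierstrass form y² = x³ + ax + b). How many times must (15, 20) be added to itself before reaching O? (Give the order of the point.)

2P: tangent at (15, 20): λ = (3·15² + 49)/(2·20) ≡ 16/40. 40⁻¹ ≡ 31 (mod 59) since 40·31 = 1240 ≡ 1, so λ ≡ 16·31 ≡ 24.
  x = λ² - 15 - 15 = 576 - 30 ≡ 15; y = λ·(15 - 15) - 20 ≡ 39. → (15, 39)
3P: (15, 39) + (15, 20): same x and y₁ ≡ -y₂, so the sum is O.
3P = O, so the order is 3.

3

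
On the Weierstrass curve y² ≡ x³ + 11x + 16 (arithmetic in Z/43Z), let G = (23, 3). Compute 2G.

(33, 14)

tangent at (23, 3): λ = (3·23² + 11)/(2·3) ≡ 7/6. 6⁻¹ ≡ 36 (mod 43), so λ ≡ 7·36 ≡ 37.
  x = λ² - 23 - 23 = 1369 - 46 ≡ 33; y = λ·(23 - 33) - 3 ≡ 14. → (33, 14)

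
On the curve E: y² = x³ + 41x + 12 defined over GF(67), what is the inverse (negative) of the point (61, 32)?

(61, 35)

-(61, 32) = (61, -32 mod 67) = (61, 35).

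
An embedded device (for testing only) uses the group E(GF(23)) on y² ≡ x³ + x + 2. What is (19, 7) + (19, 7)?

(3, 3)

tangent at (19, 7): λ = (3·19² + 1)/(2·7) ≡ 3/14. 14⁻¹ ≡ 5 (mod 23), so λ ≡ 3·5 ≡ 15.
  x = λ² - 19 - 19 = 225 - 38 ≡ 3; y = λ·(19 - 3) - 7 ≡ 3. → (3, 3)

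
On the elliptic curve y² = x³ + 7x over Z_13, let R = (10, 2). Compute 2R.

tangent at (10, 2): λ = (3·10² + 7)/(2·2) ≡ 8/4. 4⁻¹ ≡ 10 (mod 13) since 4·10 = 40 ≡ 1, so λ ≡ 8·10 ≡ 2.
  x = λ² - 10 - 10 = 4 - 20 ≡ 10; y = λ·(10 - 10) - 2 ≡ 11. → (10, 11)

(10, 11)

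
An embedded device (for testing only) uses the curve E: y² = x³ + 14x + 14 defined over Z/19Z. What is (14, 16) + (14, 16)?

tangent at (14, 16): λ = (3·14² + 14)/(2·16) ≡ 13/13. 13⁻¹ ≡ 3 (mod 19), so λ ≡ 13·3 ≡ 1.
  x = λ² - 14 - 14 = 1 - 28 ≡ 11; y = λ·(14 - 11) - 16 ≡ 6. → (11, 6)

(11, 6)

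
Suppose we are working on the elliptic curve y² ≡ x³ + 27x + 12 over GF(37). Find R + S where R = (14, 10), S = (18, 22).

(14, 10) + (18, 22). λ = (22 - 10)/(18 - 14) ≡ 12/4 mod 37. 4⁻¹ ≡ 28 (mod 37), so λ ≡ 3.
  x = λ² - 14 - 18 = 9 - 32 ≡ 14; y = λ·(14 - 14) - 10 ≡ 27. → (14, 27)

(14, 27)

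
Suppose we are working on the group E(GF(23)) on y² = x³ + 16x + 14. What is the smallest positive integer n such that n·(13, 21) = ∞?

11

2P: tangent at (13, 21): λ = (3·13² + 16)/(2·21) ≡ 17/19. 19⁻¹ ≡ 17 (mod 23), so λ ≡ 17·17 ≡ 13.
  x = λ² - 13 - 13 = 169 - 26 ≡ 5; y = λ·(13 - 5) - 21 ≡ 14. → (5, 14)
3P: (5, 14) + (13, 21). λ = (21 - 14)/(13 - 5) ≡ 7/8 mod 23. 8⁻¹ ≡ 3 (mod 23), so λ ≡ 21.
  x = λ² - 5 - 13 = 441 - 18 ≡ 9; y = λ·(5 - 9) - 14 ≡ 17. → (9, 17)
4P: (9, 17) + (13, 21). λ = (21 - 17)/(13 - 9) ≡ 4/4 mod 23. 4⁻¹ ≡ 6 (mod 23), so λ ≡ 1.
  x = λ² - 9 - 13 = 1 - 22 ≡ 2; y = λ·(9 - 2) - 17 ≡ 13. → (2, 13)
5P: (2, 13) + (13, 21). λ = (21 - 13)/(13 - 2) ≡ 8/11 mod 23. 11⁻¹ ≡ 21 (mod 23), so λ ≡ 7.
  x = λ² - 2 - 13 = 49 - 15 ≡ 11; y = λ·(2 - 11) - 13 ≡ 16. → (11, 16)
6P: (11, 16) + (13, 21). λ = (21 - 16)/(13 - 11) ≡ 5/2 mod 23. 2⁻¹ ≡ 12 (mod 23) since 2·12 = 24 ≡ 1, so λ ≡ 14.
  x = λ² - 11 - 13 = 196 - 24 ≡ 11; y = λ·(11 - 11) - 16 ≡ 7. → (11, 7)
7P: (11, 7) + (13, 21). λ = (21 - 7)/(13 - 11) ≡ 14/2 mod 23. 2⁻¹ ≡ 12 (mod 23), so λ ≡ 7.
  x = λ² - 11 - 13 = 49 - 24 ≡ 2; y = λ·(11 - 2) - 7 ≡ 10. → (2, 10)
8P: (2, 10) + (13, 21). λ = (21 - 10)/(13 - 2) ≡ 11/11 mod 23. 11⁻¹ ≡ 21 (mod 23) since 11·21 = 231 ≡ 1, so λ ≡ 1.
  x = λ² - 2 - 13 = 1 - 15 ≡ 9; y = λ·(2 - 9) - 10 ≡ 6. → (9, 6)
9P: (9, 6) + (13, 21). λ = (21 - 6)/(13 - 9) ≡ 15/4 mod 23. 4⁻¹ ≡ 6 (mod 23) since 4·6 = 24 ≡ 1, so λ ≡ 21.
  x = λ² - 9 - 13 = 441 - 22 ≡ 5; y = λ·(9 - 5) - 6 ≡ 9. → (5, 9)
10P: (5, 9) + (13, 21). λ = (21 - 9)/(13 - 5) ≡ 12/8 mod 23. 8⁻¹ ≡ 3 (mod 23) since 8·3 = 24 ≡ 1, so λ ≡ 13.
  x = λ² - 5 - 13 = 169 - 18 ≡ 13; y = λ·(5 - 13) - 9 ≡ 2. → (13, 2)
11P: (13, 2) + (13, 21): same x and y₁ ≡ -y₂, so the sum is ∞.
11P = ∞, so the order is 11.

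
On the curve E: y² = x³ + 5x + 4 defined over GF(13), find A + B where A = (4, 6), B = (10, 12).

(4, 6) + (10, 12). λ = (12 - 6)/(10 - 4) ≡ 6/6 mod 13. 6⁻¹ ≡ 11 (mod 13), so λ ≡ 1.
  x = λ² - 4 - 10 = 1 - 14 ≡ 0; y = λ·(4 - 0) - 6 ≡ 11. → (0, 11)

(0, 11)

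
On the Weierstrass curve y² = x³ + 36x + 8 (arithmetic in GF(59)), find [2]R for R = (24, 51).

(1, 24)

tangent at (24, 51): λ = (3·24² + 36)/(2·51) ≡ 53/43. 43⁻¹ ≡ 11 (mod 59) since 43·11 = 473 ≡ 1, so λ ≡ 53·11 ≡ 52.
  x = λ² - 24 - 24 = 2704 - 48 ≡ 1; y = λ·(24 - 1) - 51 ≡ 24. → (1, 24)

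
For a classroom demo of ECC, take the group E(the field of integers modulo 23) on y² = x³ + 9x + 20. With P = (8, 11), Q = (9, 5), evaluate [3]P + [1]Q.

First 3P:
Repeated addition: build up to 3P.
2P: tangent at (8, 11): λ = (3·8² + 9)/(2·11) ≡ 17/22. 22⁻¹ ≡ 22 (mod 23), so λ ≡ 17·22 ≡ 6.
  x = λ² - 8 - 8 = 36 - 16 ≡ 20; y = λ·(8 - 20) - 11 ≡ 9. → (20, 9)
3P: (20, 9) + (8, 11). λ = (11 - 9)/(8 - 20) ≡ 2/11 mod 23. 11⁻¹ ≡ 21 (mod 23), so λ ≡ 19.
  x = λ² - 20 - 8 = 361 - 28 ≡ 11; y = λ·(20 - 11) - 9 ≡ 1. → (11, 1)
3P = (11, 1).
Finally 3P + Q:
(11, 1) + (9, 5). λ = (5 - 1)/(9 - 11) ≡ 4/21 mod 23. 21⁻¹ ≡ 11 (mod 23) since 21·11 = 231 ≡ 1, so λ ≡ 21.
  x = λ² - 11 - 9 = 441 - 20 ≡ 7; y = λ·(11 - 7) - 1 ≡ 14. → (7, 14)

(7, 14)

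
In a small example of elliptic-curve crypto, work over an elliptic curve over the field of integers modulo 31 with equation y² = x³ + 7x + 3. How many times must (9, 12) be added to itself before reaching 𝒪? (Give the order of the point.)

2P: tangent at (9, 12): λ = (3·9² + 7)/(2·12) ≡ 2/24. 24⁻¹ ≡ 22 (mod 31), so λ ≡ 2·22 ≡ 13.
  x = λ² - 9 - 9 = 169 - 18 ≡ 27; y = λ·(9 - 27) - 12 ≡ 2. → (27, 2)
3P: (27, 2) + (9, 12). λ = (12 - 2)/(9 - 27) ≡ 10/13 mod 31. 13⁻¹ ≡ 12 (mod 31) since 13·12 = 156 ≡ 1, so λ ≡ 27.
  x = λ² - 27 - 9 = 729 - 36 ≡ 11; y = λ·(27 - 11) - 2 ≡ 27. → (11, 27)
4P: (11, 27) + (9, 12). λ = (12 - 27)/(9 - 11) ≡ 16/29 mod 31. 29⁻¹ ≡ 15 (mod 31) since 29·15 = 435 ≡ 1, so λ ≡ 23.
  x = λ² - 11 - 9 = 529 - 20 ≡ 13; y = λ·(11 - 13) - 27 ≡ 20. → (13, 20)
5P: (13, 20) + (9, 12). λ = (12 - 20)/(9 - 13) ≡ 23/27 mod 31. 27⁻¹ ≡ 23 (mod 31) since 27·23 = 621 ≡ 1, so λ ≡ 2.
  x = λ² - 13 - 9 = 4 - 22 ≡ 13; y = λ·(13 - 13) - 20 ≡ 11. → (13, 11)
6P: (13, 11) + (9, 12). λ = (12 - 11)/(9 - 13) ≡ 1/27 mod 31. 27⁻¹ ≡ 23 (mod 31), so λ ≡ 23.
  x = λ² - 13 - 9 = 529 - 22 ≡ 11; y = λ·(13 - 11) - 11 ≡ 4. → (11, 4)
7P: (11, 4) + (9, 12). λ = (12 - 4)/(9 - 11) ≡ 8/29 mod 31. 29⁻¹ ≡ 15 (mod 31), so λ ≡ 27.
  x = λ² - 11 - 9 = 729 - 20 ≡ 27; y = λ·(11 - 27) - 4 ≡ 29. → (27, 29)
8P: (27, 29) + (9, 12). λ = (12 - 29)/(9 - 27) ≡ 14/13 mod 31. 13⁻¹ ≡ 12 (mod 31) since 13·12 = 156 ≡ 1, so λ ≡ 13.
  x = λ² - 27 - 9 = 169 - 36 ≡ 9; y = λ·(27 - 9) - 29 ≡ 19. → (9, 19)
9P: (9, 19) + (9, 12): same x and y₁ ≡ -y₂, so the sum is 𝒪.
9P = 𝒪, so the order is 9.

9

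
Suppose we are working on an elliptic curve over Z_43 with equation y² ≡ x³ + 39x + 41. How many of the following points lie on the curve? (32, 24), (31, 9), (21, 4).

2

(32, 24): 24² ≡ 17, rhs ≡ 1 → off.
(31, 9): 9² ≡ 38, rhs ≡ 38 → on.
(21, 4): 4² ≡ 16, rhs ≡ 16 → on.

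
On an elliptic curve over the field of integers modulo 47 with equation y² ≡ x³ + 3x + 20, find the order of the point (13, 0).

2P: (13, 0) + (13, 0): same x and y₁ ≡ -y₂, so the sum is the point at infinity.
2P = the point at infinity, so the order is 2.

2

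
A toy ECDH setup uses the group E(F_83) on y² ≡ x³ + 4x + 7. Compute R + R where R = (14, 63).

tangent at (14, 63): λ = (3·14² + 4)/(2·63) ≡ 11/43. 43⁻¹ ≡ 56 (mod 83) since 43·56 = 2408 ≡ 1, so λ ≡ 11·56 ≡ 35.
  x = λ² - 14 - 14 = 1225 - 28 ≡ 35; y = λ·(14 - 35) - 63 ≡ 32. → (35, 32)

(35, 32)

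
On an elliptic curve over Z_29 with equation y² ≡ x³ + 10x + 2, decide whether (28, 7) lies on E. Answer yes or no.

yes

y² = 7² ≡ 20; x³ + 10x + 2 = 22234 ≡ 20 (mod 29). 20 = 20.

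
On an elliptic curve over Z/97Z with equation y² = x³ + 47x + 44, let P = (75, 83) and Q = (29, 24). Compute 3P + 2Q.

First 3P:
Repeated addition: build up to 3P.
2P: tangent at (75, 83): λ = (3·75² + 47)/(2·83) ≡ 44/69. 69⁻¹ ≡ 45 (mod 97) since 69·45 = 3105 ≡ 1, so λ ≡ 44·45 ≡ 40.
  x = λ² - 75 - 75 = 1600 - 150 ≡ 92; y = λ·(75 - 92) - 83 ≡ 13. → (92, 13)
3P: (92, 13) + (75, 83). λ = (83 - 13)/(75 - 92) ≡ 70/80 mod 97. 80⁻¹ ≡ 57 (mod 97), so λ ≡ 13.
  x = λ² - 92 - 75 = 169 - 167 ≡ 2; y = λ·(92 - 2) - 13 ≡ 90. → (2, 90)
3P = (2, 90).
Next 2Q:
Repeated addition: build up to 2Q.
2Q: tangent at (29, 24): λ = (3·29² + 47)/(2·24) ≡ 48/48. 48⁻¹ ≡ 95 (mod 97) since 48·95 = 4560 ≡ 1, so λ ≡ 48·95 ≡ 1.
  x = λ² - 29 - 29 = 1 - 58 ≡ 40; y = λ·(29 - 40) - 24 ≡ 62. → (40, 62)
2Q = (40, 62).
Finally 3P + 2Q:
(2, 90) + (40, 62). λ = (62 - 90)/(40 - 2) ≡ 69/38 mod 97. 38⁻¹ ≡ 23 (mod 97), so λ ≡ 35.
  x = λ² - 2 - 40 = 1225 - 42 ≡ 19; y = λ·(2 - 19) - 90 ≡ 91. → (19, 91)

(19, 91)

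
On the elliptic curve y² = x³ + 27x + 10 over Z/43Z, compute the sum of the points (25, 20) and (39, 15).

(32, 4)

(25, 20) + (39, 15). λ = (15 - 20)/(39 - 25) ≡ 38/14 mod 43. 14⁻¹ ≡ 40 (mod 43) since 14·40 = 560 ≡ 1, so λ ≡ 15.
  x = λ² - 25 - 39 = 225 - 64 ≡ 32; y = λ·(25 - 32) - 20 ≡ 4. → (32, 4)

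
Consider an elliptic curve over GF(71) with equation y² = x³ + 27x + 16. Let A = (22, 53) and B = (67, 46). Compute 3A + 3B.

(29, 14)

First 3A:
Repeated addition: build up to 3A.
2A: tangent at (22, 53): λ = (3·22² + 27)/(2·53) ≡ 59/35. 35⁻¹ ≡ 69 (mod 71), so λ ≡ 59·69 ≡ 24.
  x = λ² - 22 - 22 = 576 - 44 ≡ 35; y = λ·(22 - 35) - 53 ≡ 61. → (35, 61)
3A: (35, 61) + (22, 53). λ = (53 - 61)/(22 - 35) ≡ 63/58 mod 71. 58⁻¹ ≡ 60 (mod 71) since 58·60 = 3480 ≡ 1, so λ ≡ 17.
  x = λ² - 35 - 22 = 289 - 57 ≡ 19; y = λ·(35 - 19) - 61 ≡ 69. → (19, 69)
3A = (19, 69).
Next 3B:
Repeated addition: build up to 3B.
2B: tangent at (67, 46): λ = (3·67² + 27)/(2·46) ≡ 4/21. 21⁻¹ ≡ 44 (mod 71) since 21·44 = 924 ≡ 1, so λ ≡ 4·44 ≡ 34.
  x = λ² - 67 - 67 = 1156 - 134 ≡ 28; y = λ·(67 - 28) - 46 ≡ 2. → (28, 2)
3B: (28, 2) + (67, 46). λ = (46 - 2)/(67 - 28) ≡ 44/39 mod 71. 39⁻¹ ≡ 51 (mod 71), so λ ≡ 43.
  x = λ² - 28 - 67 = 1849 - 95 ≡ 50; y = λ·(28 - 50) - 2 ≡ 46. → (50, 46)
3B = (50, 46).
Finally 3A + 3B:
(19, 69) + (50, 46). λ = (46 - 69)/(50 - 19) ≡ 48/31 mod 71. 31⁻¹ ≡ 55 (mod 71), so λ ≡ 13.
  x = λ² - 19 - 50 = 169 - 69 ≡ 29; y = λ·(19 - 29) - 69 ≡ 14. → (29, 14)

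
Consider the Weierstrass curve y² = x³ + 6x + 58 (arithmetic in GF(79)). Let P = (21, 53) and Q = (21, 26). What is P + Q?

O

The two points share x = 21 and their y-coordinates satisfy 53 + 26 ≡ 0 (mod 79), so they are inverses. Their sum is O.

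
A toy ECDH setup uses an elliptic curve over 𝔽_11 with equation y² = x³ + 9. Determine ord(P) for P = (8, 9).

2P: tangent at (8, 9): λ = (3·8² + 0)/(2·9) ≡ 5/7. 7⁻¹ ≡ 8 (mod 11) since 7·8 = 56 ≡ 1, so λ ≡ 5·8 ≡ 7.
  x = λ² - 8 - 8 = 49 - 16 ≡ 0; y = λ·(8 - 0) - 9 ≡ 3. → (0, 3)
3P: (0, 3) + (8, 9). λ = (9 - 3)/(8 - 0) ≡ 6/8 mod 11. 8⁻¹ ≡ 7 (mod 11), so λ ≡ 9.
  x = λ² - 0 - 8 = 81 - 8 ≡ 7; y = λ·(0 - 7) - 3 ≡ 0. → (7, 0)
4P: (7, 0) + (8, 9). λ = (9 - 0)/(8 - 7) ≡ 9/1 mod 11. 1⁻¹ ≡ 1 (mod 11), so λ ≡ 9.
  x = λ² - 7 - 8 = 81 - 15 ≡ 0; y = λ·(7 - 0) - 0 ≡ 8. → (0, 8)
5P: (0, 8) + (8, 9). λ = (9 - 8)/(8 - 0) ≡ 1/8 mod 11. 8⁻¹ ≡ 7 (mod 11) since 8·7 = 56 ≡ 1, so λ ≡ 7.
  x = λ² - 0 - 8 = 49 - 8 ≡ 8; y = λ·(0 - 8) - 8 ≡ 2. → (8, 2)
6P: (8, 2) + (8, 9): same x and y₁ ≡ -y₂, so the sum is the point at infinity.
6P = the point at infinity, so the order is 6.

6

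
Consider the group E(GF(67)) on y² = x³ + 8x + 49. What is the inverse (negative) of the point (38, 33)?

-(38, 33) = (38, -33 mod 67) = (38, 34).

(38, 34)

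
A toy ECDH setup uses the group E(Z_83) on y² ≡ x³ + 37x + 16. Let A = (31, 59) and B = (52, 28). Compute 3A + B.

First 3A:
Repeated addition: build up to 3A.
2A: tangent at (31, 59): λ = (3·31² + 37)/(2·59) ≡ 15/35. 35⁻¹ ≡ 19 (mod 83) since 35·19 = 665 ≡ 1, so λ ≡ 15·19 ≡ 36.
  x = λ² - 31 - 31 = 1296 - 62 ≡ 72; y = λ·(31 - 72) - 59 ≡ 42. → (72, 42)
3A: (72, 42) + (31, 59). λ = (59 - 42)/(31 - 72) ≡ 17/42 mod 83. 42⁻¹ ≡ 2 (mod 83) since 42·2 = 84 ≡ 1, so λ ≡ 34.
  x = λ² - 72 - 31 = 1156 - 103 ≡ 57; y = λ·(72 - 57) - 42 ≡ 53. → (57, 53)
3A = (57, 53).
Finally 3A + B:
(57, 53) + (52, 28). λ = (28 - 53)/(52 - 57) ≡ 58/78 mod 83. 78⁻¹ ≡ 33 (mod 83), so λ ≡ 5.
  x = λ² - 57 - 52 = 25 - 109 ≡ 82; y = λ·(57 - 82) - 53 ≡ 71. → (82, 71)

(82, 71)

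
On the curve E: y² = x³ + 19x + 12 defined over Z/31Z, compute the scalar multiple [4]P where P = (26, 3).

Double-and-add on 4 = (100)₂. Start with P = (26, 3) for the leading 1-bit.
double: tangent at (26, 3): λ = (3·26² + 19)/(2·3) ≡ 1/6. 6⁻¹ ≡ 26 (mod 31), so λ ≡ 1·26 ≡ 26.
  x = λ² - 26 - 26 = 676 - 52 ≡ 4; y = λ·(26 - 4) - 3 ≡ 11. → (4, 11)
double: tangent at (4, 11): λ = (3·4² + 19)/(2·11) ≡ 5/22. 22⁻¹ ≡ 24 (mod 31), so λ ≡ 5·24 ≡ 27.
  x = λ² - 4 - 4 = 729 - 8 ≡ 8; y = λ·(4 - 8) - 11 ≡ 5. → (8, 5)

(8, 5)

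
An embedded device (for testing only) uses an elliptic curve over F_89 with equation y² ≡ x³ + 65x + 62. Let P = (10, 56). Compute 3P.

Repeated addition: build up to 3P.
2P: tangent at (10, 56): λ = (3·10² + 65)/(2·56) ≡ 9/23. 23⁻¹ ≡ 31 (mod 89), so λ ≡ 9·31 ≡ 12.
  x = λ² - 10 - 10 = 144 - 20 ≡ 35; y = λ·(10 - 35) - 56 ≡ 0. → (35, 0)
3P: (35, 0) + (10, 56). λ = (56 - 0)/(10 - 35) ≡ 56/64 mod 89. 64⁻¹ ≡ 32 (mod 89), so λ ≡ 12.
  x = λ² - 35 - 10 = 144 - 45 ≡ 10; y = λ·(35 - 10) - 0 ≡ 33. → (10, 33)

(10, 33)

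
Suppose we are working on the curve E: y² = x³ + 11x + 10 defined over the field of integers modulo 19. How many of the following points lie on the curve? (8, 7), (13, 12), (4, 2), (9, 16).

1

(8, 7): 7² ≡ 11, rhs ≡ 2 → off.
(13, 12): 12² ≡ 11, rhs ≡ 13 → off.
(4, 2): 2² ≡ 4, rhs ≡ 4 → on.
(9, 16): 16² ≡ 9, rhs ≡ 2 → off.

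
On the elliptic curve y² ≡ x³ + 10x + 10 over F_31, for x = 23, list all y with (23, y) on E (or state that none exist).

10, 21

x³ + 10x + 10 = 12407 ≡ 7 (mod 31).
Square roots of 7 mod 31: 10 and 21 (since 10² = 100 ≡ 7).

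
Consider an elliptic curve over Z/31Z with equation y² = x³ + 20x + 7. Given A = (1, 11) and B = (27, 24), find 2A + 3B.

(7, 5)

First 2A:
Repeated addition: build up to 2A.
2A: tangent at (1, 11): λ = (3·1² + 20)/(2·11) ≡ 23/22. 22⁻¹ ≡ 24 (mod 31) since 22·24 = 528 ≡ 1, so λ ≡ 23·24 ≡ 25.
  x = λ² - 1 - 1 = 625 - 2 ≡ 3; y = λ·(1 - 3) - 11 ≡ 1. → (3, 1)
2A = (3, 1).
Next 3B:
Repeated addition: build up to 3B.
2B: tangent at (27, 24): λ = (3·27² + 20)/(2·24) ≡ 6/17. 17⁻¹ ≡ 11 (mod 31), so λ ≡ 6·11 ≡ 4.
  x = λ² - 27 - 27 = 16 - 54 ≡ 24; y = λ·(27 - 24) - 24 ≡ 19. → (24, 19)
3B: (24, 19) + (27, 24). λ = (24 - 19)/(27 - 24) ≡ 5/3 mod 31. 3⁻¹ ≡ 21 (mod 31), so λ ≡ 12.
  x = λ² - 24 - 27 = 144 - 51 ≡ 0; y = λ·(24 - 0) - 19 ≡ 21. → (0, 21)
3B = (0, 21).
Finally 2A + 3B:
(3, 1) + (0, 21). λ = (21 - 1)/(0 - 3) ≡ 20/28 mod 31. 28⁻¹ ≡ 10 (mod 31) since 28·10 = 280 ≡ 1, so λ ≡ 14.
  x = λ² - 3 - 0 = 196 - 3 ≡ 7; y = λ·(3 - 7) - 1 ≡ 5. → (7, 5)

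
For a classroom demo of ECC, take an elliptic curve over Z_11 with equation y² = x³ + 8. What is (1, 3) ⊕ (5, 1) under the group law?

(8, 6)

(1, 3) + (5, 1). λ = (1 - 3)/(5 - 1) ≡ 9/4 mod 11. 4⁻¹ ≡ 3 (mod 11) since 4·3 = 12 ≡ 1, so λ ≡ 5.
  x = λ² - 1 - 5 = 25 - 6 ≡ 8; y = λ·(1 - 8) - 3 ≡ 6. → (8, 6)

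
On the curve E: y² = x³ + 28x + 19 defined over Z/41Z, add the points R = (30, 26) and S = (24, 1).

(30, 26) + (24, 1). λ = (1 - 26)/(24 - 30) ≡ 16/35 mod 41. 35⁻¹ ≡ 34 (mod 41), so λ ≡ 11.
  x = λ² - 30 - 24 = 121 - 54 ≡ 26; y = λ·(30 - 26) - 26 ≡ 18. → (26, 18)

(26, 18)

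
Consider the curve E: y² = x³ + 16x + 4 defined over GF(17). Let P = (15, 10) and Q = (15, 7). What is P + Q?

O

The two points share x = 15 and their y-coordinates satisfy 10 + 7 ≡ 0 (mod 17), so they are inverses. Their sum is 𝒪.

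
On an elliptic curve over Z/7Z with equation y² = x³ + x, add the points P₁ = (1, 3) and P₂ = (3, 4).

(1, 3) + (3, 4). λ = (4 - 3)/(3 - 1) ≡ 1/2 mod 7. 2⁻¹ ≡ 4 (mod 7) since 2·4 = 8 ≡ 1, so λ ≡ 4.
  x = λ² - 1 - 3 = 16 - 4 ≡ 5; y = λ·(1 - 5) - 3 ≡ 2. → (5, 2)

(5, 2)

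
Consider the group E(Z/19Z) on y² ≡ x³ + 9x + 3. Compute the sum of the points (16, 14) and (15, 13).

(8, 13)

(16, 14) + (15, 13). λ = (13 - 14)/(15 - 16) ≡ 18/18 mod 19. 18⁻¹ ≡ 18 (mod 19), so λ ≡ 1.
  x = λ² - 16 - 15 = 1 - 31 ≡ 8; y = λ·(16 - 8) - 14 ≡ 13. → (8, 13)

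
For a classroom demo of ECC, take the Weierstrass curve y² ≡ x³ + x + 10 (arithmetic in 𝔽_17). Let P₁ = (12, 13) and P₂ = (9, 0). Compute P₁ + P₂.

(11, 14)

(12, 13) + (9, 0). λ = (0 - 13)/(9 - 12) ≡ 4/14 mod 17. 14⁻¹ ≡ 11 (mod 17), so λ ≡ 10.
  x = λ² - 12 - 9 = 100 - 21 ≡ 11; y = λ·(12 - 11) - 13 ≡ 14. → (11, 14)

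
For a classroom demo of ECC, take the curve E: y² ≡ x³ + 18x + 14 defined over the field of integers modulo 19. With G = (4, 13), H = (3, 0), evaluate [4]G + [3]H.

(10, 15)

First 4G:
Repeated addition: build up to 4G.
2G: tangent at (4, 13): λ = (3·4² + 18)/(2·13) ≡ 9/7. 7⁻¹ ≡ 11 (mod 19), so λ ≡ 9·11 ≡ 4.
  x = λ² - 4 - 4 = 16 - 8 ≡ 8; y = λ·(4 - 8) - 13 ≡ 9. → (8, 9)
3G: (8, 9) + (4, 13). λ = (13 - 9)/(4 - 8) ≡ 4/15 mod 19. 15⁻¹ ≡ 14 (mod 19) since 15·14 = 210 ≡ 1, so λ ≡ 18.
  x = λ² - 8 - 4 = 324 - 12 ≡ 8; y = λ·(8 - 8) - 9 ≡ 10. → (8, 10)
4G: (8, 10) + (4, 13). λ = (13 - 10)/(4 - 8) ≡ 3/15 mod 19. 15⁻¹ ≡ 14 (mod 19), so λ ≡ 4.
  x = λ² - 8 - 4 = 16 - 12 ≡ 4; y = λ·(8 - 4) - 10 ≡ 6. → (4, 6)
4G = (4, 6).
Next 3H:
Repeated addition: build up to 3H.
2H: (3, 0) + (3, 0): same x and y₁ ≡ -y₂, so the sum is 𝒪.
3H: 𝒪 + (3, 0) = (3, 0) (identity).
3H = (3, 0).
Finally 4G + 3H:
(4, 6) + (3, 0). λ = (0 - 6)/(3 - 4) ≡ 13/18 mod 19. 18⁻¹ ≡ 18 (mod 19), so λ ≡ 6.
  x = λ² - 4 - 3 = 36 - 7 ≡ 10; y = λ·(4 - 10) - 6 ≡ 15. → (10, 15)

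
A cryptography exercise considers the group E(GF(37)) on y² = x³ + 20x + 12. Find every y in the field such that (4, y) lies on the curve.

none

x³ + 20x + 12 = 156 ≡ 8 (mod 37).
8 is a non-residue mod 37; no y exists.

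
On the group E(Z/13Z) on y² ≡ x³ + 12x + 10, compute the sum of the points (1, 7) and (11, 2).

(1, 7) + (11, 2). λ = (2 - 7)/(11 - 1) ≡ 8/10 mod 13. 10⁻¹ ≡ 4 (mod 13), so λ ≡ 6.
  x = λ² - 1 - 11 = 36 - 12 ≡ 11; y = λ·(1 - 11) - 7 ≡ 11. → (11, 11)

(11, 11)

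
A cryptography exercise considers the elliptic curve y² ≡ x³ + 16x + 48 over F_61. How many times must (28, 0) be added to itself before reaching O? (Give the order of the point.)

2

2P: (28, 0) + (28, 0): same x and y₁ ≡ -y₂, so the sum is O.
2P = O, so the order is 2.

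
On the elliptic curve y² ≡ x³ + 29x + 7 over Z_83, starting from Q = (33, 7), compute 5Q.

Repeated addition: build up to 5Q.
2Q: tangent at (33, 7): λ = (3·33² + 29)/(2·7) ≡ 59/14. 14⁻¹ ≡ 6 (mod 83) since 14·6 = 84 ≡ 1, so λ ≡ 59·6 ≡ 22.
  x = λ² - 33 - 33 = 484 - 66 ≡ 3; y = λ·(33 - 3) - 7 ≡ 72. → (3, 72)
3Q: (3, 72) + (33, 7). λ = (7 - 72)/(33 - 3) ≡ 18/30 mod 83. 30⁻¹ ≡ 36 (mod 83), so λ ≡ 67.
  x = λ² - 3 - 33 = 4489 - 36 ≡ 54; y = λ·(3 - 54) - 72 ≡ 80. → (54, 80)
4Q: (54, 80) + (33, 7). λ = (7 - 80)/(33 - 54) ≡ 10/62 mod 83. 62⁻¹ ≡ 79 (mod 83), so λ ≡ 43.
  x = λ² - 54 - 33 = 1849 - 87 ≡ 19; y = λ·(54 - 19) - 80 ≡ 14. → (19, 14)
5Q: (19, 14) + (33, 7). λ = (7 - 14)/(33 - 19) ≡ 76/14 mod 83. 14⁻¹ ≡ 6 (mod 83), so λ ≡ 41.
  x = λ² - 19 - 33 = 1681 - 52 ≡ 52; y = λ·(19 - 52) - 14 ≡ 44. → (52, 44)

(52, 44)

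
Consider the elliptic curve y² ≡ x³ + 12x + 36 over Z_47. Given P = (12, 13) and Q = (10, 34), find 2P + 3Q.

(45, 45)

First 2P:
Repeated addition: build up to 2P.
2P: tangent at (12, 13): λ = (3·12² + 12)/(2·13) ≡ 21/26. 26⁻¹ ≡ 38 (mod 47) since 26·38 = 988 ≡ 1, so λ ≡ 21·38 ≡ 46.
  x = λ² - 12 - 12 = 2116 - 24 ≡ 24; y = λ·(12 - 24) - 13 ≡ 46. → (24, 46)
2P = (24, 46).
Next 3Q:
Repeated addition: build up to 3Q.
2Q: tangent at (10, 34): λ = (3·10² + 12)/(2·34) ≡ 30/21. 21⁻¹ ≡ 9 (mod 47), so λ ≡ 30·9 ≡ 35.
  x = λ² - 10 - 10 = 1225 - 20 ≡ 30; y = λ·(10 - 30) - 34 ≡ 18. → (30, 18)
3Q: (30, 18) + (10, 34). λ = (34 - 18)/(10 - 30) ≡ 16/27 mod 47. 27⁻¹ ≡ 7 (mod 47), so λ ≡ 18.
  x = λ² - 30 - 10 = 324 - 40 ≡ 2; y = λ·(30 - 2) - 18 ≡ 16. → (2, 16)
3Q = (2, 16).
Finally 2P + 3Q:
(24, 46) + (2, 16). λ = (16 - 46)/(2 - 24) ≡ 17/25 mod 47. 25⁻¹ ≡ 32 (mod 47), so λ ≡ 27.
  x = λ² - 24 - 2 = 729 - 26 ≡ 45; y = λ·(24 - 45) - 46 ≡ 45. → (45, 45)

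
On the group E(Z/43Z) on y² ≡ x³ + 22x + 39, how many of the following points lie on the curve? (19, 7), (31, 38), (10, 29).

2

(19, 7): 7² ≡ 6, rhs ≡ 6 → on.
(31, 38): 38² ≡ 25, rhs ≡ 25 → on.
(10, 29): 29² ≡ 24, rhs ≡ 12 → off.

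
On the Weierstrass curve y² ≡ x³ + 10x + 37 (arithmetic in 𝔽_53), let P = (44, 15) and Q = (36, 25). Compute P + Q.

(44, 15) + (36, 25). λ = (25 - 15)/(36 - 44) ≡ 10/45 mod 53. 45⁻¹ ≡ 33 (mod 53), so λ ≡ 12.
  x = λ² - 44 - 36 = 144 - 80 ≡ 11; y = λ·(44 - 11) - 15 ≡ 10. → (11, 10)

(11, 10)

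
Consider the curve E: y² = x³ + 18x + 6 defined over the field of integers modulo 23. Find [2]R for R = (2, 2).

(12, 15)

tangent at (2, 2): λ = (3·2² + 18)/(2·2) ≡ 7/4. 4⁻¹ ≡ 6 (mod 23), so λ ≡ 7·6 ≡ 19.
  x = λ² - 2 - 2 = 361 - 4 ≡ 12; y = λ·(2 - 12) - 2 ≡ 15. → (12, 15)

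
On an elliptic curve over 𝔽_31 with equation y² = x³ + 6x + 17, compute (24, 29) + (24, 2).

O

The two points share x = 24 and their y-coordinates satisfy 29 + 2 ≡ 0 (mod 31), so they are inverses. Their sum is the point at infinity.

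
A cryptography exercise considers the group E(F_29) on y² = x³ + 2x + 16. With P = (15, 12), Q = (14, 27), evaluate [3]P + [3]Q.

(5, 21)

First 3P:
Repeated addition: build up to 3P.
2P: tangent at (15, 12): λ = (3·15² + 2)/(2·12) ≡ 10/24. 24⁻¹ ≡ 23 (mod 29) since 24·23 = 552 ≡ 1, so λ ≡ 10·23 ≡ 27.
  x = λ² - 15 - 15 = 729 - 30 ≡ 3; y = λ·(15 - 3) - 12 ≡ 22. → (3, 22)
3P: (3, 22) + (15, 12). λ = (12 - 22)/(15 - 3) ≡ 19/12 mod 29. 12⁻¹ ≡ 17 (mod 29), so λ ≡ 4.
  x = λ² - 3 - 15 = 16 - 18 ≡ 27; y = λ·(3 - 27) - 22 ≡ 27. → (27, 27)
3P = (27, 27).
Next 3Q:
Repeated addition: build up to 3Q.
2Q: tangent at (14, 27): λ = (3·14² + 2)/(2·27) ≡ 10/25. 25⁻¹ ≡ 7 (mod 29), so λ ≡ 10·7 ≡ 12.
  x = λ² - 14 - 14 = 144 - 28 ≡ 0; y = λ·(14 - 0) - 27 ≡ 25. → (0, 25)
3Q: (0, 25) + (14, 27). λ = (27 - 25)/(14 - 0) ≡ 2/14 mod 29. 14⁻¹ ≡ 27 (mod 29), so λ ≡ 25.
  x = λ² - 0 - 14 = 625 - 14 ≡ 2; y = λ·(0 - 2) - 25 ≡ 12. → (2, 12)
3Q = (2, 12).
Finally 3P + 3Q:
(27, 27) + (2, 12). λ = (12 - 27)/(2 - 27) ≡ 14/4 mod 29. 4⁻¹ ≡ 22 (mod 29), so λ ≡ 18.
  x = λ² - 27 - 2 = 324 - 29 ≡ 5; y = λ·(27 - 5) - 27 ≡ 21. → (5, 21)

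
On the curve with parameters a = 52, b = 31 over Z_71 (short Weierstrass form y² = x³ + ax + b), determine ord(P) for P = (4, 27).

2P: tangent at (4, 27): λ = (3·4² + 52)/(2·27) ≡ 29/54. 54⁻¹ ≡ 25 (mod 71), so λ ≡ 29·25 ≡ 15.
  x = λ² - 4 - 4 = 225 - 8 ≡ 4; y = λ·(4 - 4) - 27 ≡ 44. → (4, 44)
3P: (4, 44) + (4, 27): same x and y₁ ≡ -y₂, so the sum is ∞.
3P = ∞, so the order is 3.

3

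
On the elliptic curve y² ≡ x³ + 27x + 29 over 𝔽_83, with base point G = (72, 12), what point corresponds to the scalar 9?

Repeated addition: build up to 9G.
2G: tangent at (72, 12): λ = (3·72² + 27)/(2·12) ≡ 58/24. 24⁻¹ ≡ 45 (mod 83), so λ ≡ 58·45 ≡ 37.
  x = λ² - 72 - 72 = 1369 - 144 ≡ 63; y = λ·(72 - 63) - 12 ≡ 72. → (63, 72)
3G: (63, 72) + (72, 12). λ = (12 - 72)/(72 - 63) ≡ 23/9 mod 83. 9⁻¹ ≡ 37 (mod 83), so λ ≡ 21.
  x = λ² - 63 - 72 = 441 - 135 ≡ 57; y = λ·(63 - 57) - 72 ≡ 54. → (57, 54)
4G: (57, 54) + (72, 12). λ = (12 - 54)/(72 - 57) ≡ 41/15 mod 83. 15⁻¹ ≡ 72 (mod 83), so λ ≡ 47.
  x = λ² - 57 - 72 = 2209 - 129 ≡ 5; y = λ·(57 - 5) - 54 ≡ 66. → (5, 66)
5G: (5, 66) + (72, 12). λ = (12 - 66)/(72 - 5) ≡ 29/67 mod 83. 67⁻¹ ≡ 57 (mod 83), so λ ≡ 76.
  x = λ² - 5 - 72 = 5776 - 77 ≡ 55; y = λ·(5 - 55) - 66 ≡ 35. → (55, 35)
6G: (55, 35) + (72, 12). λ = (12 - 35)/(72 - 55) ≡ 60/17 mod 83. 17⁻¹ ≡ 44 (mod 83), so λ ≡ 67.
  x = λ² - 55 - 72 = 4489 - 127 ≡ 46; y = λ·(55 - 46) - 35 ≡ 70. → (46, 70)
7G: (46, 70) + (72, 12). λ = (12 - 70)/(72 - 46) ≡ 25/26 mod 83. 26⁻¹ ≡ 16 (mod 83), so λ ≡ 68.
  x = λ² - 46 - 72 = 4624 - 118 ≡ 24; y = λ·(46 - 24) - 70 ≡ 15. → (24, 15)
8G: (24, 15) + (72, 12). λ = (12 - 15)/(72 - 24) ≡ 80/48 mod 83. 48⁻¹ ≡ 64 (mod 83), so λ ≡ 57.
  x = λ² - 24 - 72 = 3249 - 96 ≡ 82; y = λ·(24 - 82) - 15 ≡ 82. → (82, 82)
9G: (82, 82) + (72, 12). λ = (12 - 82)/(72 - 82) ≡ 13/73 mod 83. 73⁻¹ ≡ 58 (mod 83), so λ ≡ 7.
  x = λ² - 82 - 72 = 49 - 154 ≡ 61; y = λ·(82 - 61) - 82 ≡ 65. → (61, 65)

(61, 65)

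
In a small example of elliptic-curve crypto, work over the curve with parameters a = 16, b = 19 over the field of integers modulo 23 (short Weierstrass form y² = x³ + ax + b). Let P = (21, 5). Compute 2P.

tangent at (21, 5): λ = (3·21² + 16)/(2·5) ≡ 5/10. 10⁻¹ ≡ 7 (mod 23), so λ ≡ 5·7 ≡ 12.
  x = λ² - 21 - 21 = 144 - 42 ≡ 10; y = λ·(21 - 10) - 5 ≡ 12. → (10, 12)

(10, 12)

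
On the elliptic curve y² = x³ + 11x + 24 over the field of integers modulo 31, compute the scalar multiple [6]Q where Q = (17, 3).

Double-and-add on 6 = (110)₂. Start with Q = (17, 3) for the leading 1-bit.
double: tangent at (17, 3): λ = (3·17² + 11)/(2·3) ≡ 10/6. 6⁻¹ ≡ 26 (mod 31) since 6·26 = 156 ≡ 1, so λ ≡ 10·26 ≡ 12.
  x = λ² - 17 - 17 = 144 - 34 ≡ 17; y = λ·(17 - 17) - 3 ≡ 28. → (17, 28)
add Q: (17, 28) + (17, 3): same x and y₁ ≡ -y₂, so the sum is O.
double: O + O = O (identity).

O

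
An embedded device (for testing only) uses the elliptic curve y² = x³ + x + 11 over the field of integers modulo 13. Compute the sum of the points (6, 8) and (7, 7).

(1, 0)

(6, 8) + (7, 7). λ = (7 - 8)/(7 - 6) ≡ 12/1 mod 13. 1⁻¹ ≡ 1 (mod 13) since 1·1 = 1 ≡ 1, so λ ≡ 12.
  x = λ² - 6 - 7 = 144 - 13 ≡ 1; y = λ·(6 - 1) - 8 ≡ 0. → (1, 0)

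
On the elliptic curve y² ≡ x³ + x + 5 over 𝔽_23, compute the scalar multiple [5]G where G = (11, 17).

Double-and-add on 5 = (101)₂. Start with G = (11, 17) for the leading 1-bit.
double: tangent at (11, 17): λ = (3·11² + 1)/(2·17) ≡ 19/11. 11⁻¹ ≡ 21 (mod 23), so λ ≡ 19·21 ≡ 8.
  x = λ² - 11 - 11 = 64 - 22 ≡ 19; y = λ·(11 - 19) - 17 ≡ 11. → (19, 11)
double: tangent at (19, 11): λ = (3·19² + 1)/(2·11) ≡ 3/22. 22⁻¹ ≡ 22 (mod 23) since 22·22 = 484 ≡ 1, so λ ≡ 3·22 ≡ 20.
  x = λ² - 19 - 19 = 400 - 38 ≡ 17; y = λ·(19 - 17) - 11 ≡ 6. → (17, 6)
add G: (17, 6) + (11, 17). λ = (17 - 6)/(11 - 17) ≡ 11/17 mod 23. 17⁻¹ ≡ 19 (mod 23), so λ ≡ 2.
  x = λ² - 17 - 11 = 4 - 28 ≡ 22; y = λ·(17 - 22) - 6 ≡ 7. → (22, 7)

(22, 7)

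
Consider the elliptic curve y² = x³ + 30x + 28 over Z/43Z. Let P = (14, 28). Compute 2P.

tangent at (14, 28): λ = (3·14² + 30)/(2·28) ≡ 16/13. 13⁻¹ ≡ 10 (mod 43) since 13·10 = 130 ≡ 1, so λ ≡ 16·10 ≡ 31.
  x = λ² - 14 - 14 = 961 - 28 ≡ 30; y = λ·(14 - 30) - 28 ≡ 35. → (30, 35)

(30, 35)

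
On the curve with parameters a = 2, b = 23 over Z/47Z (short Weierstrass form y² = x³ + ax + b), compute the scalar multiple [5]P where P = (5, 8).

Repeated addition: build up to 5P.
2P: tangent at (5, 8): λ = (3·5² + 2)/(2·8) ≡ 30/16. 16⁻¹ ≡ 3 (mod 47) since 16·3 = 48 ≡ 1, so λ ≡ 30·3 ≡ 43.
  x = λ² - 5 - 5 = 1849 - 10 ≡ 6; y = λ·(5 - 6) - 8 ≡ 43. → (6, 43)
3P: (6, 43) + (5, 8). λ = (8 - 43)/(5 - 6) ≡ 12/46 mod 47. 46⁻¹ ≡ 46 (mod 47), so λ ≡ 35.
  x = λ² - 6 - 5 = 1225 - 11 ≡ 39; y = λ·(6 - 39) - 43 ≡ 24. → (39, 24)
4P: (39, 24) + (5, 8). λ = (8 - 24)/(5 - 39) ≡ 31/13 mod 47. 13⁻¹ ≡ 29 (mod 47), so λ ≡ 6.
  x = λ² - 39 - 5 = 36 - 44 ≡ 39; y = λ·(39 - 39) - 24 ≡ 23. → (39, 23)
5P: (39, 23) + (5, 8). λ = (8 - 23)/(5 - 39) ≡ 32/13 mod 47. 13⁻¹ ≡ 29 (mod 47) since 13·29 = 377 ≡ 1, so λ ≡ 35.
  x = λ² - 39 - 5 = 1225 - 44 ≡ 6; y = λ·(39 - 6) - 23 ≡ 4. → (6, 4)

(6, 4)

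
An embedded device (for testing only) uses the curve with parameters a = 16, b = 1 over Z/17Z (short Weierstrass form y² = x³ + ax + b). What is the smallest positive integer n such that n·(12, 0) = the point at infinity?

2

2P: (12, 0) + (12, 0): same x and y₁ ≡ -y₂, so the sum is the point at infinity.
2P = the point at infinity, so the order is 2.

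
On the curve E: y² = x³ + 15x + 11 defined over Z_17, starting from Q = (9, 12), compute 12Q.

O

Double-and-add on 12 = (1100)₂. Start with Q = (9, 12) for the leading 1-bit.
double: tangent at (9, 12): λ = (3·9² + 15)/(2·12) ≡ 3/7. 7⁻¹ ≡ 5 (mod 17) since 7·5 = 35 ≡ 1, so λ ≡ 3·5 ≡ 15.
  x = λ² - 9 - 9 = 225 - 18 ≡ 3; y = λ·(9 - 3) - 12 ≡ 10. → (3, 10)
add Q: (3, 10) + (9, 12). λ = (12 - 10)/(9 - 3) ≡ 2/6 mod 17. 6⁻¹ ≡ 3 (mod 17), so λ ≡ 6.
  x = λ² - 3 - 9 = 36 - 12 ≡ 7; y = λ·(3 - 7) - 10 ≡ 0. → (7, 0)
double: (7, 0) + (7, 0): same x and y₁ ≡ -y₂, so the sum is the point at infinity.
double: the point at infinity + the point at infinity = the point at infinity (identity).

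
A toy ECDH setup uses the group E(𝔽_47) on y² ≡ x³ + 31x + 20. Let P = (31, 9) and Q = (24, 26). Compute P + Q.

(19, 29)

(31, 9) + (24, 26). λ = (26 - 9)/(24 - 31) ≡ 17/40 mod 47. 40⁻¹ ≡ 20 (mod 47) since 40·20 = 800 ≡ 1, so λ ≡ 11.
  x = λ² - 31 - 24 = 121 - 55 ≡ 19; y = λ·(31 - 19) - 9 ≡ 29. → (19, 29)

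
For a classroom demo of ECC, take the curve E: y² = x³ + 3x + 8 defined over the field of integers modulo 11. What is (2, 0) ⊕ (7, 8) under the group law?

(5, 4)

(2, 0) + (7, 8). λ = (8 - 0)/(7 - 2) ≡ 8/5 mod 11. 5⁻¹ ≡ 9 (mod 11) since 5·9 = 45 ≡ 1, so λ ≡ 6.
  x = λ² - 2 - 7 = 36 - 9 ≡ 5; y = λ·(2 - 5) - 0 ≡ 4. → (5, 4)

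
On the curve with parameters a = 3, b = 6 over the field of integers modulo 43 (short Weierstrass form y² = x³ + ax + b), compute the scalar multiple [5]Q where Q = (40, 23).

(17, 5)

Double-and-add on 5 = (101)₂. Start with Q = (40, 23) for the leading 1-bit.
double: tangent at (40, 23): λ = (3·40² + 3)/(2·23) ≡ 30/3. 3⁻¹ ≡ 29 (mod 43), so λ ≡ 30·29 ≡ 10.
  x = λ² - 40 - 40 = 100 - 80 ≡ 20; y = λ·(40 - 20) - 23 ≡ 5. → (20, 5)
double: tangent at (20, 5): λ = (3·20² + 3)/(2·5) ≡ 42/10. 10⁻¹ ≡ 13 (mod 43) since 10·13 = 130 ≡ 1, so λ ≡ 42·13 ≡ 30.
  x = λ² - 20 - 20 = 900 - 40 ≡ 0; y = λ·(20 - 0) - 5 ≡ 36. → (0, 36)
add Q: (0, 36) + (40, 23). λ = (23 - 36)/(40 - 0) ≡ 30/40 mod 43. 40⁻¹ ≡ 14 (mod 43), so λ ≡ 33.
  x = λ² - 0 - 40 = 1089 - 40 ≡ 17; y = λ·(0 - 17) - 36 ≡ 5. → (17, 5)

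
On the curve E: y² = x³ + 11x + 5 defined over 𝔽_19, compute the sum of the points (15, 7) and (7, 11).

(2, 15)

(15, 7) + (7, 11). λ = (11 - 7)/(7 - 15) ≡ 4/11 mod 19. 11⁻¹ ≡ 7 (mod 19) since 11·7 = 77 ≡ 1, so λ ≡ 9.
  x = λ² - 15 - 7 = 81 - 22 ≡ 2; y = λ·(15 - 2) - 7 ≡ 15. → (2, 15)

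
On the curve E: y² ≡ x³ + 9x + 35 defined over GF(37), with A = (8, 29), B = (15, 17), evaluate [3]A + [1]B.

(33, 3)

First 3A:
Repeated addition: build up to 3A.
2A: tangent at (8, 29): λ = (3·8² + 9)/(2·29) ≡ 16/21. 21⁻¹ ≡ 30 (mod 37) since 21·30 = 630 ≡ 1, so λ ≡ 16·30 ≡ 36.
  x = λ² - 8 - 8 = 1296 - 16 ≡ 22; y = λ·(8 - 22) - 29 ≡ 22. → (22, 22)
3A: (22, 22) + (8, 29). λ = (29 - 22)/(8 - 22) ≡ 7/23 mod 37. 23⁻¹ ≡ 29 (mod 37) since 23·29 = 667 ≡ 1, so λ ≡ 18.
  x = λ² - 22 - 8 = 324 - 30 ≡ 35; y = λ·(22 - 35) - 22 ≡ 3. → (35, 3)
3A = (35, 3).
Finally 3A + B:
(35, 3) + (15, 17). λ = (17 - 3)/(15 - 35) ≡ 14/17 mod 37. 17⁻¹ ≡ 24 (mod 37), so λ ≡ 3.
  x = λ² - 35 - 15 = 9 - 50 ≡ 33; y = λ·(35 - 33) - 3 ≡ 3. → (33, 3)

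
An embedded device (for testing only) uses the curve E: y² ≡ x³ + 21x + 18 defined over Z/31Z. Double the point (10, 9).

(13, 15)

tangent at (10, 9): λ = (3·10² + 21)/(2·9) ≡ 11/18. 18⁻¹ ≡ 19 (mod 31), so λ ≡ 11·19 ≡ 23.
  x = λ² - 10 - 10 = 529 - 20 ≡ 13; y = λ·(10 - 13) - 9 ≡ 15. → (13, 15)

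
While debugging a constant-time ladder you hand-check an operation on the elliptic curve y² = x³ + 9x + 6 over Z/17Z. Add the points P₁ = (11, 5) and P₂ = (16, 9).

(11, 5) + (16, 9). λ = (9 - 5)/(16 - 11) ≡ 4/5 mod 17. 5⁻¹ ≡ 7 (mod 17), so λ ≡ 11.
  x = λ² - 11 - 16 = 121 - 27 ≡ 9; y = λ·(11 - 9) - 5 ≡ 0. → (9, 0)

(9, 0)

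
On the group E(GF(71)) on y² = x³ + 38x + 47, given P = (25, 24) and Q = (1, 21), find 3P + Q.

(70, 24)

First 3P:
Repeated addition: build up to 3P.
2P: tangent at (25, 24): λ = (3·25² + 38)/(2·24) ≡ 67/48. 48⁻¹ ≡ 37 (mod 71), so λ ≡ 67·37 ≡ 65.
  x = λ² - 25 - 25 = 4225 - 50 ≡ 57; y = λ·(25 - 57) - 24 ≡ 26. → (57, 26)
3P: (57, 26) + (25, 24). λ = (24 - 26)/(25 - 57) ≡ 69/39 mod 71. 39⁻¹ ≡ 51 (mod 71), so λ ≡ 40.
  x = λ² - 57 - 25 = 1600 - 82 ≡ 27; y = λ·(57 - 27) - 26 ≡ 38. → (27, 38)
3P = (27, 38).
Finally 3P + Q:
(27, 38) + (1, 21). λ = (21 - 38)/(1 - 27) ≡ 54/45 mod 71. 45⁻¹ ≡ 30 (mod 71), so λ ≡ 58.
  x = λ² - 27 - 1 = 3364 - 28 ≡ 70; y = λ·(27 - 70) - 38 ≡ 24. → (70, 24)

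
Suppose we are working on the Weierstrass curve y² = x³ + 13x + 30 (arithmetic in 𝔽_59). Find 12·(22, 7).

Write G = (22, 7).
Double-and-add on 12 = (1100)₂. Start with G = (22, 7) for the leading 1-bit.
double: tangent at (22, 7): λ = (3·22² + 13)/(2·7) ≡ 49/14. 14⁻¹ ≡ 38 (mod 59), so λ ≡ 49·38 ≡ 33.
  x = λ² - 22 - 22 = 1089 - 44 ≡ 42; y = λ·(22 - 42) - 7 ≡ 41. → (42, 41)
add G: (42, 41) + (22, 7). λ = (7 - 41)/(22 - 42) ≡ 25/39 mod 59. 39⁻¹ ≡ 56 (mod 59), so λ ≡ 43.
  x = λ² - 42 - 22 = 1849 - 64 ≡ 15; y = λ·(42 - 15) - 41 ≡ 58. → (15, 58)
double: tangent at (15, 58): λ = (3·15² + 13)/(2·58) ≡ 39/57. 57⁻¹ ≡ 29 (mod 59), so λ ≡ 39·29 ≡ 10.
  x = λ² - 15 - 15 = 100 - 30 ≡ 11; y = λ·(15 - 11) - 58 ≡ 41. → (11, 41)
double: tangent at (11, 41): λ = (3·11² + 13)/(2·41) ≡ 22/23. 23⁻¹ ≡ 18 (mod 59) since 23·18 = 414 ≡ 1, so λ ≡ 22·18 ≡ 42.
  x = λ² - 11 - 11 = 1764 - 22 ≡ 31; y = λ·(11 - 31) - 41 ≡ 4. → (31, 4)

(31, 4)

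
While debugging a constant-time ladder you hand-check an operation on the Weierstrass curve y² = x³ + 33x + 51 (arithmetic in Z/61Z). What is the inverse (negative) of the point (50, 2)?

-(50, 2) = (50, -2 mod 61) = (50, 59).

(50, 59)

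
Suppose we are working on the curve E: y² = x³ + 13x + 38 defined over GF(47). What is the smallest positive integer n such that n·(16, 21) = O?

2P: tangent at (16, 21): λ = (3·16² + 13)/(2·21) ≡ 29/42. 42⁻¹ ≡ 28 (mod 47) since 42·28 = 1176 ≡ 1, so λ ≡ 29·28 ≡ 13.
  x = λ² - 16 - 16 = 169 - 32 ≡ 43; y = λ·(16 - 43) - 21 ≡ 4. → (43, 4)
3P: (43, 4) + (16, 21). λ = (21 - 4)/(16 - 43) ≡ 17/20 mod 47. 20⁻¹ ≡ 40 (mod 47), so λ ≡ 22.
  x = λ² - 43 - 16 = 484 - 59 ≡ 2; y = λ·(43 - 2) - 4 ≡ 5. → (2, 5)
4P: (2, 5) + (16, 21). λ = (21 - 5)/(16 - 2) ≡ 16/14 mod 47. 14⁻¹ ≡ 37 (mod 47), so λ ≡ 28.
  x = λ² - 2 - 16 = 784 - 18 ≡ 14; y = λ·(2 - 14) - 5 ≡ 35. → (14, 35)
5P: (14, 35) + (16, 21). λ = (21 - 35)/(16 - 14) ≡ 33/2 mod 47. 2⁻¹ ≡ 24 (mod 47), so λ ≡ 40.
  x = λ² - 14 - 16 = 1600 - 30 ≡ 19; y = λ·(14 - 19) - 35 ≡ 0. → (19, 0)
6P: (19, 0) + (16, 21). λ = (21 - 0)/(16 - 19) ≡ 21/44 mod 47. 44⁻¹ ≡ 31 (mod 47), so λ ≡ 40.
  x = λ² - 19 - 16 = 1600 - 35 ≡ 14; y = λ·(19 - 14) - 0 ≡ 12. → (14, 12)
7P: (14, 12) + (16, 21). λ = (21 - 12)/(16 - 14) ≡ 9/2 mod 47. 2⁻¹ ≡ 24 (mod 47), so λ ≡ 28.
  x = λ² - 14 - 16 = 784 - 30 ≡ 2; y = λ·(14 - 2) - 12 ≡ 42. → (2, 42)
8P: (2, 42) + (16, 21). λ = (21 - 42)/(16 - 2) ≡ 26/14 mod 47. 14⁻¹ ≡ 37 (mod 47) since 14·37 = 518 ≡ 1, so λ ≡ 22.
  x = λ² - 2 - 16 = 484 - 18 ≡ 43; y = λ·(2 - 43) - 42 ≡ 43. → (43, 43)
9P: (43, 43) + (16, 21). λ = (21 - 43)/(16 - 43) ≡ 25/20 mod 47. 20⁻¹ ≡ 40 (mod 47), so λ ≡ 13.
  x = λ² - 43 - 16 = 169 - 59 ≡ 16; y = λ·(43 - 16) - 43 ≡ 26. → (16, 26)
10P: (16, 26) + (16, 21): same x and y₁ ≡ -y₂, so the sum is O.
10P = O, so the order is 10.

10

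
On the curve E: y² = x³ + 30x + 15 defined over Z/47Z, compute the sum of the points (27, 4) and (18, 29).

(19, 26)

(27, 4) + (18, 29). λ = (29 - 4)/(18 - 27) ≡ 25/38 mod 47. 38⁻¹ ≡ 26 (mod 47), so λ ≡ 39.
  x = λ² - 27 - 18 = 1521 - 45 ≡ 19; y = λ·(27 - 19) - 4 ≡ 26. → (19, 26)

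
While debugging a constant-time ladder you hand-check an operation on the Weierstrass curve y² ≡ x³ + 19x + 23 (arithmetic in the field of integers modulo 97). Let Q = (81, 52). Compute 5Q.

(37, 58)

Repeated addition: build up to 5Q.
2Q: tangent at (81, 52): λ = (3·81² + 19)/(2·52) ≡ 11/7. 7⁻¹ ≡ 14 (mod 97), so λ ≡ 11·14 ≡ 57.
  x = λ² - 81 - 81 = 3249 - 162 ≡ 80; y = λ·(81 - 80) - 52 ≡ 5. → (80, 5)
3Q: (80, 5) + (81, 52). λ = (52 - 5)/(81 - 80) ≡ 47/1 mod 97. 1⁻¹ ≡ 1 (mod 97), so λ ≡ 47.
  x = λ² - 80 - 81 = 2209 - 161 ≡ 11; y = λ·(80 - 11) - 5 ≡ 37. → (11, 37)
4Q: (11, 37) + (81, 52). λ = (52 - 37)/(81 - 11) ≡ 15/70 mod 97. 70⁻¹ ≡ 79 (mod 97), so λ ≡ 21.
  x = λ² - 11 - 81 = 441 - 92 ≡ 58; y = λ·(11 - 58) - 37 ≡ 43. → (58, 43)
5Q: (58, 43) + (81, 52). λ = (52 - 43)/(81 - 58) ≡ 9/23 mod 97. 23⁻¹ ≡ 38 (mod 97), so λ ≡ 51.
  x = λ² - 58 - 81 = 2601 - 139 ≡ 37; y = λ·(58 - 37) - 43 ≡ 58. → (37, 58)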